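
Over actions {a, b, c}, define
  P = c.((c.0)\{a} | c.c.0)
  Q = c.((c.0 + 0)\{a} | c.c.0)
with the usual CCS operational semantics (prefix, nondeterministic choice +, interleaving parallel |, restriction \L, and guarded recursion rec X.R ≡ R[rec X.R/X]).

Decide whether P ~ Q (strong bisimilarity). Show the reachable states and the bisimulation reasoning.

P ~ Q

Reachable graph of P (7 states):
  s0 = c.((c.0)\{a} | c.c.0) has moves —c→ s1
  s1 = (c.0)\{a} | c.c.0 has moves —c→ s2, —c→ s3
  s2 = (c.0)\{a} | c.0 has moves —c→ s4, —c→ s5
  s3 = 0\{a} | c.c.0 has moves —c→ s5
  s4 = (c.0)\{a} | 0 has moves —c→ s6
  s5 = 0\{a} | c.0 has moves —c→ s6
  s6 = 0\{a} | 0 has moves ·
Reachable graph of Q (7 states):
  t0 = c.((c.0 + 0)\{a} | c.c.0) has moves —c→ t1
  t1 = (c.0 + 0)\{a} | c.c.0 has moves —c→ t2, —c→ t3
  t2 = (c.0 + 0)\{a} | c.0 has moves —c→ t4, —c→ t5
  t3 = 0\{a} | c.c.0 has moves —c→ t5
  t4 = (c.0 + 0)\{a} | 0 has moves —c→ t6
  t5 = 0\{a} | c.0 has moves —c→ t6
  t6 = 0\{a} | 0 has moves ·
Coarsest stable partition (strong bisimilarity classes):
  B0 = {s0, t0}
  B1 = {s1, t1}
  B2 = {s2, s3, t2, t3}
  B3 = {s4, s5, t4, t5}
  B4 = {s6, t6}
s0 ∈ B0, t0 ∈ B0 → same block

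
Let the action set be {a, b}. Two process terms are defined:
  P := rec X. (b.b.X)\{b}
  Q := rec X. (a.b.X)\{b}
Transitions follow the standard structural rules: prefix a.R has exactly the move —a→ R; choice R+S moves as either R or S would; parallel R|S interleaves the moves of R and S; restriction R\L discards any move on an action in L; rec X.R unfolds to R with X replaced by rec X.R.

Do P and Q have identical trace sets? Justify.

LTS(P): 1 reachable states
  m0 = rec X. (b.b.X)\{b} → stopped
LTS(Q): 2 reachable states
  n0 = rec X. (a.b.X)\{b} → -a-> n1
  n1 = (b.(rec X. (a.b.X)\{b}))\{b} → stopped
Run σ = ⟨a⟩ on Q: start {n0}
  step 1 (a): {n1}
  — Q admits the full trace.
Run σ = ⟨a⟩ on P: start {m0}
  step 1 (a): no successor for P

traces(P) ≠ traces(Q) — witness ⟨a⟩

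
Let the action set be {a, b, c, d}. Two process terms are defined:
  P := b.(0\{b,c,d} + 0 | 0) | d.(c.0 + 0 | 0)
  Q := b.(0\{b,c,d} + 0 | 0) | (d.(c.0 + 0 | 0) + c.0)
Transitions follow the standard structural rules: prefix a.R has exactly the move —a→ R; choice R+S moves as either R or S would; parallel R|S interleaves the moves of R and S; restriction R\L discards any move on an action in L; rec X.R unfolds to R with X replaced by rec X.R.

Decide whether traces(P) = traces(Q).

P's transition system — 6 states:
  u0 = b.(0\{b,c,d} + 0 | 0) | d.(c.0 + 0 | 0) :: ··b··> u1, ··d··> u2
  u1 = (0\{b,c,d} + 0 | 0) | d.(c.0 + 0 | 0) :: ··d··> u3
  u2 = b.(0\{b,c,d} + 0 | 0) | (c.0 + 0 | 0) :: ··b··> u3, ··c··> u4
  u3 = (0\{b,c,d} + 0 | 0) | (c.0 + 0 | 0) :: ··c··> u5
  u4 = b.(0\{b,c,d} + 0 | 0) | 0 :: ··b··> u5
  u5 = (0\{b,c,d} + 0 | 0) | 0 :: stopped
Q's transition system — 6 states:
  v0 = b.(0\{b,c,d} + 0 | 0) | (d.(c.0 + 0 | 0) + c.0) :: ··b··> v1, ··c··> v2, ··d··> v3
  v1 = (0\{b,c,d} + 0 | 0) | (d.(c.0 + 0 | 0) + c.0) :: ··c··> v4, ··d··> v5
  v2 = b.(0\{b,c,d} + 0 | 0) | 0 :: ··b··> v4
  v3 = b.(0\{b,c,d} + 0 | 0) | (c.0 + 0 | 0) :: ··b··> v5, ··c··> v2
  v4 = (0\{b,c,d} + 0 | 0) | 0 :: stopped
  v5 = (0\{b,c,d} + 0 | 0) | (c.0 + 0 | 0) :: ··c··> v4
Run σ = ⟨c⟩ on Q: start {v0}
  after c @ step 1: {v2}
  ✓ Q
Run σ = ⟨c⟩ on P: start {u0}
  after c @ step 1: no successor for P

trace-distinct — witness ⟨c⟩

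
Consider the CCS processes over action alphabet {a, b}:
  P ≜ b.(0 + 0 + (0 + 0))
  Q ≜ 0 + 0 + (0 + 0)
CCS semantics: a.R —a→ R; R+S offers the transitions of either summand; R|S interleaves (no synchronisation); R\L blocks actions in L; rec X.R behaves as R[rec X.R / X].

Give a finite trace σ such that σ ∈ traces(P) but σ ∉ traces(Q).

Reachable graph of P (2 states):
  p0 = b.(0 + 0 + (0 + 0)) :: ··b··> p1
  p1 = 0 + 0 + (0 + 0) :: stopped
Reachable graph of Q (1 states):
  q0 = 0 + 0 + (0 + 0) :: stopped
Trace ⟨b⟩ through P, begin at {p0}:
  step 1 (b): {p1}
  P completes σ.
Trace ⟨b⟩ through Q, begin at {q0}:
  step 1 (b): ∅ (Q stuck)

b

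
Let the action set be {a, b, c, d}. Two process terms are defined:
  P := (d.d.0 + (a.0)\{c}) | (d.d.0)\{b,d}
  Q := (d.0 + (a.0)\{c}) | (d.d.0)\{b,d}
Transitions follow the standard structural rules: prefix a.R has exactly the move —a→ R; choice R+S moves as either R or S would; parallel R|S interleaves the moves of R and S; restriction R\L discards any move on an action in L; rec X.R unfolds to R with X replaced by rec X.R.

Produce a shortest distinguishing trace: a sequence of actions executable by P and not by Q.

dd

P's transition system — 4 states:
  p0 = (d.d.0 + (a.0)\{c}) | (d.d.0)\{b,d} has moves ··a··> p1, ··d··> p2
  p1 = 0\{c} | (d.d.0)\{b,d} has moves stopped
  p2 = d.0 | (d.d.0)\{b,d} has moves ··d··> p3
  p3 = 0 | (d.d.0)\{b,d} has moves stopped
Q's transition system — 3 states:
  q0 = (d.0 + (a.0)\{c}) | (d.d.0)\{b,d} has moves ··a··> q1, ··d··> q2
  q1 = 0\{c} | (d.d.0)\{b,d} has moves stopped
  q2 = 0 | (d.d.0)\{b,d} has moves stopped
Trace ⟨dd⟩ through P, begin at {p0}:
  step 1 (d): {p2}
  step 2 (d): {p3}
  — P admits the full trace.
Trace ⟨dd⟩ through Q, begin at {q0}:
  step 1 (d): {q2}
  step 2 (d): no successor for Q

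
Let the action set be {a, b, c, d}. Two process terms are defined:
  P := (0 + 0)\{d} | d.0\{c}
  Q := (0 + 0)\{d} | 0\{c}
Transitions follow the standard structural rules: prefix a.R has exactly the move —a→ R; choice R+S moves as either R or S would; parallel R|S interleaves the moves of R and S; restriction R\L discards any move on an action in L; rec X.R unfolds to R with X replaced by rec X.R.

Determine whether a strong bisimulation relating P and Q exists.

Reachable graph of P (2 states):
  s0 = (0 + 0)\{d} | d.0\{c} :: --d--▸ s1
  s1 = (0 + 0)\{d} | 0\{c} :: ∅
Reachable graph of Q (1 states):
  t0 = (0 + 0)\{d} | 0\{c} :: ∅
Coarsest stable partition (strong bisimilarity classes):
  B0 = {s0}
  B1 = {s1, t0}
s0 ∈ B0, t0 ∈ B1 → different blocks

P ≁ Q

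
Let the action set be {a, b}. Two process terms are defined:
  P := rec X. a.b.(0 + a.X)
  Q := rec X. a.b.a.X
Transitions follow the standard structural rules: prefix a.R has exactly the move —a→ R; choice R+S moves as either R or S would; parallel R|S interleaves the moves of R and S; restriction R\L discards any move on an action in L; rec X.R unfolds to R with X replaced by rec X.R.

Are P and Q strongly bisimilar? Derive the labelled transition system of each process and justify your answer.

P's transition system — 3 states:
  m0 = rec X. a.b.(0 + a.X) | -a-> m1
  m1 = b.(0 + a.(rec X. a.b.(0 + a.X))) | -b-> m2
  m2 = 0 + a.(rec X. a.b.(0 + a.X)) | -a-> m0
Q's transition system — 3 states:
  n0 = rec X. a.b.a.X | -a-> n1
  n1 = b.a.(rec X. a.b.a.X) | -b-> n2
  n2 = a.(rec X. a.b.a.X) | -a-> n0
Partition-refinement fixed point:
  B0 = {m0, n0}
  B1 = {m1, n1}
  B2 = {m2, n2}
m0 ∈ B0, n0 ∈ B0 → same block

P ~ Q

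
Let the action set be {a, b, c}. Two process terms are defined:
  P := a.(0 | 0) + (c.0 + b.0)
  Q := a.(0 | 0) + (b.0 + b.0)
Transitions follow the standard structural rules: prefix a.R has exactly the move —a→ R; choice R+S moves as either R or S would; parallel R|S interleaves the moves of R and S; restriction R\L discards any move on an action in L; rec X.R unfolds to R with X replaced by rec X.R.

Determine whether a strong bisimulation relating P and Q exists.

Reachable graph of P (3 states):
  p0 = a.(0 | 0) + (c.0 + b.0) | —a→ p1, —b→ p2, —c→ p2
  p1 = 0 | 0 | stopped
  p2 = 0 | stopped
Reachable graph of Q (3 states):
  q0 = a.(0 | 0) + (b.0 + b.0) | —a→ q1, —b→ q2
  q1 = 0 | 0 | stopped
  q2 = 0 | stopped
Partition-refinement fixed point:
  B0 = {p0}
  B1 = {p1, p2, q1, q2}
  B2 = {q0}
p0 ∈ B0, q0 ∈ B2 → different blocks

not bisimilar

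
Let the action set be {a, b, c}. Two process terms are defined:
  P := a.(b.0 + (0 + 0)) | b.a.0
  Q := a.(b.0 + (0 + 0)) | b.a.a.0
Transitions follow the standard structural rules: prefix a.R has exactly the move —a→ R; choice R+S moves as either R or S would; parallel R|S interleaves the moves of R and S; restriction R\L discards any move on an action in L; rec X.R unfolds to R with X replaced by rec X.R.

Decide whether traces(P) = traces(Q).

traces(P) ≠ traces(Q) — witness ⟨abaa⟩

P's transition system — 9 states:
  m0 = a.(b.0 + (0 + 0)) | b.a.0 → ··a··> m1, ··b··> m2
  m1 = (b.0 + (0 + 0)) | b.a.0 → ··b··> m3, ··b··> m4
  m2 = a.(b.0 + (0 + 0)) | a.0 → ··a··> m3, ··a··> m5
  m3 = (b.0 + (0 + 0)) | a.0 → ··a··> m6, ··b··> m7
  m4 = 0 | b.a.0 → ··b··> m7
  m5 = a.(b.0 + (0 + 0)) | 0 → ··a··> m6
  m6 = (b.0 + (0 + 0)) | 0 → ··b··> m8
  m7 = 0 | a.0 → ··a··> m8
  m8 = 0 | 0 → ·
Q's transition system — 12 states:
  n0 = a.(b.0 + (0 + 0)) | b.a.a.0 → ··a··> n1, ··b··> n2
  n1 = (b.0 + (0 + 0)) | b.a.a.0 → ··b··> n3, ··b··> n4
  n2 = a.(b.0 + (0 + 0)) | a.a.0 → ··a··> n3, ··a··> n5
  n3 = (b.0 + (0 + 0)) | a.a.0 → ··a··> n6, ··b··> n7
  n4 = 0 | b.a.a.0 → ··b··> n7
  n5 = a.(b.0 + (0 + 0)) | a.0 → ··a··> n6, ··a··> n8
  n6 = (b.0 + (0 + 0)) | a.0 → ··a··> n9, ··b··> n10
  n7 = 0 | a.a.0 → ··a··> n10
  n8 = a.(b.0 + (0 + 0)) | 0 → ··a··> n9
  n9 = (b.0 + (0 + 0)) | 0 → ··b··> n11
  n10 = 0 | a.0 → ··a··> n11
  n11 = 0 | 0 → ·
Trace ⟨abaa⟩ through Q, begin at {n0}:
  step 1 (a): {n1}
  step 2 (b): {n3, n4}
  step 3 (a): {n6}
  step 4 (a): {n9}
  — Q admits the full trace.
Trace ⟨abaa⟩ through P, begin at {m0}:
  step 1 (a): {m1}
  step 2 (b): {m3, m4}
  step 3 (a): {m6}
  step 4 (a): no successor for P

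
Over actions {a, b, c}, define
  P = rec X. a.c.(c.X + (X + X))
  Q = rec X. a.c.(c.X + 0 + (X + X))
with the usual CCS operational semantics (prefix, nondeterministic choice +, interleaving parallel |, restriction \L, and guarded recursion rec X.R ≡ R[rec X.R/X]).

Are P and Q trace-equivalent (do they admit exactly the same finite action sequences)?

YES

P's transition system — 3 states:
  u0 = rec X. a.c.(c.X + (X + X)) | ··a··> u1
  u1 = c.(c.(rec X. a.c.(c.X + (X + X))) + ((rec X. a.c.(c.X + (X + X))) + (rec X. a.c.(c.X + (X + X))))) | ··c··> u2
  u2 = c.(rec X. a.c.(c.X + (X + X))) + ((rec X. a.c.(c.X + (X + X))) + (rec X. a.c.(c.X + (X + X)))) | ··a··> u1, ··c··> u0
Q's transition system — 3 states:
  v0 = rec X. a.c.(c.X + 0 + (X + X)) | ··a··> v1
  v1 = c.(c.(rec X. a.c.(c.X + 0 + (X + X))) + 0 + ((rec X. a.c.(c.X + 0 + (X + X))) + (rec X. a.c.(c.X + 0 + (X + X))))) | ··c··> v2
  v2 = c.(rec X. a.c.(c.X + 0 + (X + X))) + 0 + ((rec X. a.c.(c.X + 0 + (X + X))) + (rec X. a.c.(c.X + 0 + (X + X)))) | ··a··> v1, ··c··> v0
Coarsest stable partition (strong bisimilarity classes):
  B0 = {u0, v0}
  B1 = {u1, v1}
  B2 = {u2, v2}
u0 ∈ B0, v0 ∈ B0 → same block
Bisimilar ⇒ trace-equivalent.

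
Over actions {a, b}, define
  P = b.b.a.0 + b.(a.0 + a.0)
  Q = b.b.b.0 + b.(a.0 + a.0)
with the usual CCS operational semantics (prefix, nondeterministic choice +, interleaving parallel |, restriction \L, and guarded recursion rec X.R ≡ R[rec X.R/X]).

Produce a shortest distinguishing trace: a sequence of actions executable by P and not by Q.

bba

P's transition system — 5 states:
  p0 = b.b.a.0 + b.(a.0 + a.0) → —b→ p1, —b→ p2
  p1 = a.0 + a.0 → —a→ p3
  p2 = b.a.0 → —b→ p4
  p3 = 0 → deadlocked
  p4 = a.0 → —a→ p3
Q's transition system — 5 states:
  q0 = b.b.b.0 + b.(a.0 + a.0) → —b→ q1, —b→ q2
  q1 = a.0 + a.0 → —a→ q3
  q2 = b.b.0 → —b→ q4
  q3 = 0 → deadlocked
  q4 = b.0 → —b→ q3
Trace ⟨bba⟩ through P, begin at {p0}:
  [1] b ⇒ {p1, p2}
  [2] b ⇒ {p4}
  [3] a ⇒ {p3}
  — P admits the full trace.
Trace ⟨bba⟩ through Q, begin at {q0}:
  [1] b ⇒ {q1, q2}
  [2] b ⇒ {q4}
  [3] a ⇒ no successor for Q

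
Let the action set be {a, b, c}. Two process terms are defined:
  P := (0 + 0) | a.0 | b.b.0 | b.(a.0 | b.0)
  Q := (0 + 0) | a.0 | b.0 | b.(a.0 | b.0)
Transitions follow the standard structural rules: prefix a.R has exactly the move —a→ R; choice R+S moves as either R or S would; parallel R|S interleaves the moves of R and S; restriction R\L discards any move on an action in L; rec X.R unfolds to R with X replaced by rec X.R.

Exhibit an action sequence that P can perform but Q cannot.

LTS(P): 30 reachable states
  u0 = (0 + 0) | a.0 | b.b.0 | b.(a.0 | b.0) → ··a··> u1, ··b··> u2, ··b··> u3
  u1 = (0 + 0) | 0 | b.b.0 | b.(a.0 | b.0) → ··b··> u4, ··b··> u5
  u2 = (0 + 0) | a.0 | b.0 | b.(a.0 | b.0) → ··a··> u4, ··b··> u6, ··b··> u7
  u3 = (0 + 0) | a.0 | b.b.0 | (a.0 | b.0) → ··a··> u5, ··a··> u8, ··b··> u7, ··b··> u9
  u4 = (0 + 0) | 0 | b.0 | b.(a.0 | b.0) → ··b··> u10, ··b··> u11
  u5 = (0 + 0) | 0 | b.b.0 | (a.0 | b.0) → ··a··> u12, ··b··> u11, ··b··> u13
  u6 = (0 + 0) | a.0 | 0 | b.(a.0 | b.0) → ··a··> u10, ··b··> u14
  u7 = (0 + 0) | a.0 | b.0 | (a.0 | b.0) → ··a··> u11, ··a··> u15, ··b··> u14, ··b··> u16
  u8 = (0 + 0) | a.0 | b.b.0 | (0 | b.0) → ··a··> u12, ··b··> u15, ··b··> u17
  u9 = (0 + 0) | a.0 | b.b.0 | (a.0 | 0) → ··a··> u13, ··a··> u17, ··b··> u16
  u10 = (0 + 0) | 0 | 0 | b.(a.0 | b.0) → ··b··> u18
  u11 = (0 + 0) | 0 | b.0 | (a.0 | b.0) → ··a··> u19, ··b··> u18, ··b··> u20
  u12 = (0 + 0) | 0 | b.b.0 | (0 | b.0) → ··b··> u19, ··b··> u21
  u13 = (0 + 0) | 0 | b.b.0 | (a.0 | 0) → ··a··> u21, ··b··> u20
  u14 = (0 + 0) | a.0 | 0 | (a.0 | b.0) → ··a··> u18, ··a··> u22, ··b··> u23
  u15 = (0 + 0) | a.0 | b.0 | (0 | b.0) → ··a··> u19, ··b··> u22, ··b··> u24
  u16 = (0 + 0) | a.0 | b.0 | (a.0 | 0) → ··a··> u20, ··a··> u24, ··b··> u23
  u17 = (0 + 0) | a.0 | b.b.0 | (0 | 0) → ··a··> u21, ··b··> u24
  u18 = (0 + 0) | 0 | 0 | (a.0 | b.0) → ··a··> u25, ··b··> u26
  u19 = (0 + 0) | 0 | b.0 | (0 | b.0) → ··b··> u25, ··b··> u27
  u20 = (0 + 0) | 0 | b.0 | (a.0 | 0) → ··a··> u27, ··b··> u26
  u21 = (0 + 0) | 0 | b.b.0 | (0 | 0) → ··b··> u27
  u22 = (0 + 0) | a.0 | 0 | (0 | b.0) → ··a··> u25, ··b··> u28
  u23 = (0 + 0) | a.0 | 0 | (a.0 | 0) → ··a··> u26, ··a··> u28
  u24 = (0 + 0) | a.0 | b.0 | (0 | 0) → ··a··> u27, ··b··> u28
  u25 = (0 + 0) | 0 | 0 | (0 | b.0) → ··b··> u29
  u26 = (0 + 0) | 0 | 0 | (a.0 | 0) → ··a··> u29
  u27 = (0 + 0) | 0 | b.0 | (0 | 0) → ··b··> u29
  u28 = (0 + 0) | a.0 | 0 | (0 | 0) → ··a··> u29
  u29 = (0 + 0) | 0 | 0 | (0 | 0) → ·
LTS(Q): 20 reachable states
  v0 = (0 + 0) | a.0 | b.0 | b.(a.0 | b.0) → ··a··> v1, ··b··> v2, ··b··> v3
  v1 = (0 + 0) | 0 | b.0 | b.(a.0 | b.0) → ··b··> v4, ··b··> v5
  v2 = (0 + 0) | a.0 | 0 | b.(a.0 | b.0) → ··a··> v4, ··b··> v6
  v3 = (0 + 0) | a.0 | b.0 | (a.0 | b.0) → ··a··> v5, ··a··> v7, ··b··> v6, ··b··> v8
  v4 = (0 + 0) | 0 | 0 | b.(a.0 | b.0) → ··b··> v9
  v5 = (0 + 0) | 0 | b.0 | (a.0 | b.0) → ··a··> v10, ··b··> v11, ··b··> v9
  v6 = (0 + 0) | a.0 | 0 | (a.0 | b.0) → ··a··> v12, ··a··> v9, ··b··> v13
  v7 = (0 + 0) | a.0 | b.0 | (0 | b.0) → ··a··> v10, ··b··> v12, ··b··> v14
  v8 = (0 + 0) | a.0 | b.0 | (a.0 | 0) → ··a··> v11, ··a··> v14, ··b··> v13
  v9 = (0 + 0) | 0 | 0 | (a.0 | b.0) → ··a··> v15, ··b··> v16
  v10 = (0 + 0) | 0 | b.0 | (0 | b.0) → ··b··> v15, ··b··> v17
  v11 = (0 + 0) | 0 | b.0 | (a.0 | 0) → ··a··> v17, ··b··> v16
  v12 = (0 + 0) | a.0 | 0 | (0 | b.0) → ··a··> v15, ··b··> v18
  v13 = (0 + 0) | a.0 | 0 | (a.0 | 0) → ··a··> v16, ··a··> v18
  v14 = (0 + 0) | a.0 | b.0 | (0 | 0) → ··a··> v17, ··b··> v18
  v15 = (0 + 0) | 0 | 0 | (0 | b.0) → ··b··> v19
  v16 = (0 + 0) | 0 | 0 | (a.0 | 0) → ··a··> v19
  v17 = (0 + 0) | 0 | b.0 | (0 | 0) → ··b··> v19
  v18 = (0 + 0) | a.0 | 0 | (0 | 0) → ··a··> v19
  v19 = (0 + 0) | 0 | 0 | (0 | 0) → ·
Executing bbbb from P (initial set {u0}):
  after b @ step 1: {u2, u3}
  after b @ step 2: {u6, u7, u9}
  after b @ step 3: {u14, u16}
  after b @ step 4: {u23}
  ✓ P
Executing bbbb from Q (initial set {v0}):
  after b @ step 1: {v2, v3}
  after b @ step 2: {v6, v8}
  after b @ step 3: {v13}
  after b @ step 4: ∅  — Q cannot continue

bbbb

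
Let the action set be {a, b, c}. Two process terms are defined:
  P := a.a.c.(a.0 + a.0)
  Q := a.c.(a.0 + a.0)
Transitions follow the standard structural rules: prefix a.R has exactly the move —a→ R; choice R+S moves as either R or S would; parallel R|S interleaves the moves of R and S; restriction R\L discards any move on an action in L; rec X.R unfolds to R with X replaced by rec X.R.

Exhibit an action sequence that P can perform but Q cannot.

LTS(P): 5 reachable states
  u0 = a.a.c.(a.0 + a.0) ⊢ -a-> u1
  u1 = a.c.(a.0 + a.0) ⊢ -a-> u2
  u2 = c.(a.0 + a.0) ⊢ -c-> u3
  u3 = a.0 + a.0 ⊢ -a-> u4
  u4 = 0 ⊢ (no moves)
LTS(Q): 4 reachable states
  v0 = a.c.(a.0 + a.0) ⊢ -a-> v1
  v1 = c.(a.0 + a.0) ⊢ -c-> v2
  v2 = a.0 + a.0 ⊢ -a-> v3
  v3 = 0 ⊢ (no moves)
Executing aa from P (initial set {u0}):
  [1] a ⇒ {u1}
  [2] a ⇒ {u2}
  ✓ P
Executing aa from Q (initial set {v0}):
  [1] a ⇒ {v1}
  [2] a ⇒ ∅ (Q stuck)

aa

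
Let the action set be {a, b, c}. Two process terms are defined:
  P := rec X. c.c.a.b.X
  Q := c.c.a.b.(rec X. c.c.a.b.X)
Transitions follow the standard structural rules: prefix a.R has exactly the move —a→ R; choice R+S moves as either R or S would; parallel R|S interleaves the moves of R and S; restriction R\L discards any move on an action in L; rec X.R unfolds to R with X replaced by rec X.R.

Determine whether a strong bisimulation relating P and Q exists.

bisimilar

P's transition system — 4 states:
  u0 = rec X. c.c.a.b.X :: ··c··> u1
  u1 = c.a.b.(rec X. c.c.a.b.X) :: ··c··> u2
  u2 = a.b.(rec X. c.c.a.b.X) :: ··a··> u3
  u3 = b.(rec X. c.c.a.b.X) :: ··b··> u0
Q's transition system — 5 states:
  v0 = c.c.a.b.(rec X. c.c.a.b.X) :: ··c··> v1
  v1 = c.a.b.(rec X. c.c.a.b.X) :: ··c··> v2
  v2 = a.b.(rec X. c.c.a.b.X) :: ··a··> v3
  v3 = b.(rec X. c.c.a.b.X) :: ··b··> v4
  v4 = rec X. c.c.a.b.X :: ··c··> v1
Partition-refinement fixed point:
  B0 = {u0, v0, v4}
  B1 = {u1, v1}
  B2 = {u2, v2}
  B3 = {u3, v3}
u0 ∈ B0, v0 ∈ B0 → same block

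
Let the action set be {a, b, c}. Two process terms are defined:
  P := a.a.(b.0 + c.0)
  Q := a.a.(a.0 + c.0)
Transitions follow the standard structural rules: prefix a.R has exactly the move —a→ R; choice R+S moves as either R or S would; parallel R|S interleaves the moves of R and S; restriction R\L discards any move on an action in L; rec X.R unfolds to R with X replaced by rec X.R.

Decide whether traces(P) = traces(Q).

LTS(P): 4 reachable states
  s0 = a.a.(b.0 + c.0) has moves ··a··> s1
  s1 = a.(b.0 + c.0) has moves ··a··> s2
  s2 = b.0 + c.0 has moves ··b··> s3, ··c··> s3
  s3 = 0 has moves deadlocked
LTS(Q): 4 reachable states
  t0 = a.a.(a.0 + c.0) has moves ··a··> t1
  t1 = a.(a.0 + c.0) has moves ··a··> t2
  t2 = a.0 + c.0 has moves ··a··> t3, ··c··> t3
  t3 = 0 has moves deadlocked
Run σ = ⟨aab⟩ on P: start {s0}
  [1] a ⇒ {s1}
  [2] a ⇒ {s2}
  [3] b ⇒ {s3}
  P completes σ.
Run σ = ⟨aab⟩ on Q: start {t0}
  [1] a ⇒ {t1}
  [2] a ⇒ {t2}
  [3] b ⇒ ∅ (Q stuck)

NO — witness ⟨aab⟩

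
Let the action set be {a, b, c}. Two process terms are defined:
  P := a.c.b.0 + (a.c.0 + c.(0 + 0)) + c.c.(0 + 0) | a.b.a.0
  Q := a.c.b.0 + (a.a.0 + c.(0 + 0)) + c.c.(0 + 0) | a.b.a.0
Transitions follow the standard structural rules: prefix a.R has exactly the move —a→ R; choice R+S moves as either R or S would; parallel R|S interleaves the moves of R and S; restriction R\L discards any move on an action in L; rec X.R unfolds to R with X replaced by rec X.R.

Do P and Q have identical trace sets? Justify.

P's transition system — 17 states:
  m0 = a.c.b.0 + (a.c.0 + c.(0 + 0)) + c.c.(0 + 0) | a.b.a.0 ⊢ ··a··> m1, ··a··> m2, ··a··> m3, ··c··> m4, ··c··> m5
  m1 = c.0 ⊢ ··c··> m6
  m2 = c.b.0 ⊢ ··c··> m7
  m3 = c.c.(0 + 0) | b.a.0 ⊢ ··b··> m8, ··c··> m9
  m4 = 0 + 0 ⊢ ·
  m5 = c.(0 + 0) | a.b.a.0 ⊢ ··a··> m9, ··c··> m10
  m6 = 0 ⊢ ·
  m7 = b.0 ⊢ ··b··> m6
  m8 = c.c.(0 + 0) | a.0 ⊢ ··a··> m11, ··c··> m12
  m9 = c.(0 + 0) | b.a.0 ⊢ ··b··> m12, ··c··> m13
  m10 = (0 + 0) | a.b.a.0 ⊢ ··a··> m13
  m11 = c.c.(0 + 0) | 0 ⊢ ··c··> m14
  m12 = c.(0 + 0) | a.0 ⊢ ··a··> m14, ··c··> m15
  m13 = (0 + 0) | b.a.0 ⊢ ··b··> m15
  m14 = c.(0 + 0) | 0 ⊢ ··c··> m16
  m15 = (0 + 0) | a.0 ⊢ ··a··> m16
  m16 = (0 + 0) | 0 ⊢ ·
Q's transition system — 17 states:
  n0 = a.c.b.0 + (a.a.0 + c.(0 + 0)) + c.c.(0 + 0) | a.b.a.0 ⊢ ··a··> n1, ··a··> n2, ··a··> n3, ··c··> n4, ··c··> n5
  n1 = a.0 ⊢ ··a··> n6
  n2 = c.b.0 ⊢ ··c··> n7
  n3 = c.c.(0 + 0) | b.a.0 ⊢ ··b··> n8, ··c··> n9
  n4 = 0 + 0 ⊢ ·
  n5 = c.(0 + 0) | a.b.a.0 ⊢ ··a··> n9, ··c··> n10
  n6 = 0 ⊢ ·
  n7 = b.0 ⊢ ··b··> n6
  n8 = c.c.(0 + 0) | a.0 ⊢ ··a··> n11, ··c··> n12
  n9 = c.(0 + 0) | b.a.0 ⊢ ··b··> n12, ··c··> n13
  n10 = (0 + 0) | a.b.a.0 ⊢ ··a··> n13
  n11 = c.c.(0 + 0) | 0 ⊢ ··c··> n14
  n12 = c.(0 + 0) | a.0 ⊢ ··a··> n14, ··c··> n15
  n13 = (0 + 0) | b.a.0 ⊢ ··b··> n15
  n14 = c.(0 + 0) | 0 ⊢ ··c··> n16
  n15 = (0 + 0) | a.0 ⊢ ··a··> n16
  n16 = (0 + 0) | 0 ⊢ ·
Trace ⟨aa⟩ through Q, begin at {n0}:
  step 1 (a): {n1, n2, n3}
  step 2 (a): {n6}
  — Q admits the full trace.
Trace ⟨aa⟩ through P, begin at {m0}:
  step 1 (a): {m1, m2, m3}
  step 2 (a): no successor for P

trace-distinct — witness ⟨aa⟩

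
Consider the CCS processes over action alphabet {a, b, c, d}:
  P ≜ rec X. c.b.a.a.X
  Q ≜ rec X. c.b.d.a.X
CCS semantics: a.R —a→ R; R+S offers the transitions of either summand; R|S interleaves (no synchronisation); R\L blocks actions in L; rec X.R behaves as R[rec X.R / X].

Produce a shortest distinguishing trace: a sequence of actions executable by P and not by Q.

LTS(P): 4 reachable states
  s0 = rec X. c.b.a.a.X ⊢ —c→ s1
  s1 = b.a.a.(rec X. c.b.a.a.X) ⊢ —b→ s2
  s2 = a.a.(rec X. c.b.a.a.X) ⊢ —a→ s3
  s3 = a.(rec X. c.b.a.a.X) ⊢ —a→ s0
LTS(Q): 4 reachable states
  t0 = rec X. c.b.d.a.X ⊢ —c→ t1
  t1 = b.d.a.(rec X. c.b.d.a.X) ⊢ —b→ t2
  t2 = d.a.(rec X. c.b.d.a.X) ⊢ —d→ t3
  t3 = a.(rec X. c.b.d.a.X) ⊢ —a→ t0
Run σ = ⟨cba⟩ on P: start {s0}
  step 1 (c): {s1}
  step 2 (b): {s2}
  step 3 (a): {s3}
  P completes σ.
Run σ = ⟨cba⟩ on Q: start {t0}
  step 1 (c): {t1}
  step 2 (b): {t2}
  step 3 (a): ∅  — Q cannot continue

cba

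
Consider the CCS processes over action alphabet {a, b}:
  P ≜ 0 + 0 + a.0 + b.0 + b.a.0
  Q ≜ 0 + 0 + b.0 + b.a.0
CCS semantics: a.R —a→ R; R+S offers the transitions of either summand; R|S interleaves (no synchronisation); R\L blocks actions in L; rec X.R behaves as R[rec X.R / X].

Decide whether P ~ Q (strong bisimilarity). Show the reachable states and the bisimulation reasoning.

NO

P's transition system — 3 states:
  m0 = 0 + 0 + a.0 + b.0 + b.a.0 | —a→ m1, —b→ m1, —b→ m2
  m1 = 0 | (no moves)
  m2 = a.0 | —a→ m1
Q's transition system — 3 states:
  n0 = 0 + 0 + b.0 + b.a.0 | —b→ n1, —b→ n2
  n1 = 0 | (no moves)
  n2 = a.0 | —a→ n1
Bisimilarity quotient blocks:
  B0 = {m0}
  B1 = {m1, n1}
  B2 = {m2, n2}
  B3 = {n0}
m0 ∈ B0, n0 ∈ B3 → different blocks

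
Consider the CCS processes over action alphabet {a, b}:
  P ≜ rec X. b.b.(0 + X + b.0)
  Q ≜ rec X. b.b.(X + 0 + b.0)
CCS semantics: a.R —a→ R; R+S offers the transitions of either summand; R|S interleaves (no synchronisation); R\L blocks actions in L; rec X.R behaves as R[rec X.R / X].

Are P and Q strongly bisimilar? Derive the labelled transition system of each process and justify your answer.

LTS(P): 4 reachable states
  p0 = rec X. b.b.(0 + X + b.0) | =b=> p1
  p1 = b.(0 + (rec X. b.b.(0 + X + b.0)) + b.0) | =b=> p2
  p2 = 0 + (rec X. b.b.(0 + X + b.0)) + b.0 | =b=> p1, =b=> p3
  p3 = 0 | stopped
LTS(Q): 4 reachable states
  q0 = rec X. b.b.(X + 0 + b.0) | =b=> q1
  q1 = b.((rec X. b.b.(X + 0 + b.0)) + 0 + b.0) | =b=> q2
  q2 = (rec X. b.b.(X + 0 + b.0)) + 0 + b.0 | =b=> q1, =b=> q3
  q3 = 0 | stopped
Coarsest stable partition (strong bisimilarity classes):
  B0 = {p0, q0}
  B1 = {p1, q1}
  B2 = {p2, q2}
  B3 = {p3, q3}
p0 ∈ B0, q0 ∈ B0 → same block

bisimilar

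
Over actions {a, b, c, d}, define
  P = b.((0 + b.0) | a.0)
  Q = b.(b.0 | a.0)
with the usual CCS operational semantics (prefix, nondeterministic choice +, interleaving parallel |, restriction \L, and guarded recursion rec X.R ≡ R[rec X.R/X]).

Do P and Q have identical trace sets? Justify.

traces(P) = traces(Q)

P's transition system — 5 states:
  s0 = b.((0 + b.0) | a.0) ⊢ =b=> s1
  s1 = (0 + b.0) | a.0 ⊢ =a=> s2, =b=> s3
  s2 = (0 + b.0) | 0 ⊢ =b=> s4
  s3 = 0 | a.0 ⊢ =a=> s4
  s4 = 0 | 0 ⊢ ∅
Q's transition system — 5 states:
  t0 = b.(b.0 | a.0) ⊢ =b=> t1
  t1 = b.0 | a.0 ⊢ =a=> t2, =b=> t3
  t2 = b.0 | 0 ⊢ =b=> t4
  t3 = 0 | a.0 ⊢ =a=> t4
  t4 = 0 | 0 ⊢ ∅
Bisimilarity quotient blocks:
  B0 = {s0, t0}
  B1 = {s1, t1}
  B2 = {s3, t3}
  B3 = {s4, t4}
  B4 = {s2, t2}
s0 ∈ B0, t0 ∈ B0 → same block
Bisimilar ⇒ trace-equivalent.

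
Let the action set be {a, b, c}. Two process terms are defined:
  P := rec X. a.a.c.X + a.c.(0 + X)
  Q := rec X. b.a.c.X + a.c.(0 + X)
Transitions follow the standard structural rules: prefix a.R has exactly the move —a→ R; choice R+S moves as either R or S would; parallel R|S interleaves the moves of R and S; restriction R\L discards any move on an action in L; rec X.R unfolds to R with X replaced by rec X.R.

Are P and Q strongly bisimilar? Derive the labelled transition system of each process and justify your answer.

LTS(P): 5 reachable states
  u0 = rec X. a.a.c.X + a.c.(0 + X) has moves --a--▸ u1, --a--▸ u2
  u1 = a.c.(rec X. a.a.c.X + a.c.(0 + X)) has moves --a--▸ u3
  u2 = c.(0 + (rec X. a.a.c.X + a.c.(0 + X))) has moves --c--▸ u4
  u3 = c.(rec X. a.a.c.X + a.c.(0 + X)) has moves --c--▸ u0
  u4 = 0 + (rec X. a.a.c.X + a.c.(0 + X)) has moves --a--▸ u1, --a--▸ u2
LTS(Q): 5 reachable states
  v0 = rec X. b.a.c.X + a.c.(0 + X) has moves --a--▸ v1, --b--▸ v2
  v1 = c.(0 + (rec X. b.a.c.X + a.c.(0 + X))) has moves --c--▸ v3
  v2 = a.c.(rec X. b.a.c.X + a.c.(0 + X)) has moves --a--▸ v4
  v3 = 0 + (rec X. b.a.c.X + a.c.(0 + X)) has moves --a--▸ v1, --b--▸ v2
  v4 = c.(rec X. b.a.c.X + a.c.(0 + X)) has moves --c--▸ v0
Coarsest stable partition (strong bisimilarity classes):
  B0 = {u0, u4}
  B1 = {u1}
  B2 = {u2, u3}
  B3 = {v0, v3}
  B4 = {v1, v4}
  B5 = {v2}
u0 ∈ B0, v0 ∈ B3 → different blocks

NO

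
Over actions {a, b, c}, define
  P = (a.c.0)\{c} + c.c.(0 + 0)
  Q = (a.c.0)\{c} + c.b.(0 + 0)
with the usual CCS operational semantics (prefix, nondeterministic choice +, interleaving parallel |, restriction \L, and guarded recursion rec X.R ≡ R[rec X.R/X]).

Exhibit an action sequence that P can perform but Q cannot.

cc

Reachable graph of P (4 states):
  s0 = (a.c.0)\{c} + c.c.(0 + 0) | =a=> s1, =c=> s2
  s1 = (c.0)\{c} | ·
  s2 = c.(0 + 0) | =c=> s3
  s3 = 0 + 0 | ·
Reachable graph of Q (4 states):
  t0 = (a.c.0)\{c} + c.b.(0 + 0) | =a=> t1, =c=> t2
  t1 = (c.0)\{c} | ·
  t2 = b.(0 + 0) | =b=> t3
  t3 = 0 + 0 | ·
Executing cc from P (initial set {s0}):
  [1] c ⇒ {s2}
  [2] c ⇒ {s3}
  P completes σ.
Executing cc from Q (initial set {t0}):
  [1] c ⇒ {t2}
  [2] c ⇒ no successor for Q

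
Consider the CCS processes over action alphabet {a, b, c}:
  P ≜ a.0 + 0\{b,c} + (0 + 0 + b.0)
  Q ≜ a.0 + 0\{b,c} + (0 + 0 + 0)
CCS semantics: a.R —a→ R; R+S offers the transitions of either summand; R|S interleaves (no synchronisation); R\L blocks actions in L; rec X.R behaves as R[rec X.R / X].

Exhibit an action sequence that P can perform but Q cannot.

LTS(P): 2 reachable states
  s0 = a.0 + 0\{b,c} + (0 + 0 + b.0) :: --a--▸ s1, --b--▸ s1
  s1 = 0 :: (no moves)
LTS(Q): 2 reachable states
  t0 = a.0 + 0\{b,c} + (0 + 0 + 0) :: --a--▸ t1
  t1 = 0 :: (no moves)
Run σ = ⟨b⟩ on P: start {s0}
  after b @ step 1: {s1}
  P completes σ.
Run σ = ⟨b⟩ on Q: start {t0}
  after b @ step 1: ∅  — Q cannot continue

b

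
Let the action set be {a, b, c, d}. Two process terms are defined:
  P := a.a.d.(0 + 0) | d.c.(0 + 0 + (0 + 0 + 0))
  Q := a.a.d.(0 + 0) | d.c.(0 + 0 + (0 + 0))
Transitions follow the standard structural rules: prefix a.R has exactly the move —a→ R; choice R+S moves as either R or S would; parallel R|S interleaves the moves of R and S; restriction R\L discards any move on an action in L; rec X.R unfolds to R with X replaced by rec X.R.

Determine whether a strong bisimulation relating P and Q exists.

P ~ Q

Reachable graph of P (12 states):
  p0 = a.a.d.(0 + 0) | d.c.(0 + 0 + (0 + 0 + 0)) | —a→ p1, —d→ p2
  p1 = a.d.(0 + 0) | d.c.(0 + 0 + (0 + 0 + 0)) | —a→ p3, —d→ p4
  p2 = a.a.d.(0 + 0) | c.(0 + 0 + (0 + 0 + 0)) | —a→ p4, —c→ p5
  p3 = d.(0 + 0) | d.c.(0 + 0 + (0 + 0 + 0)) | —d→ p6, —d→ p7
  p4 = a.d.(0 + 0) | c.(0 + 0 + (0 + 0 + 0)) | —a→ p7, —c→ p8
  p5 = a.a.d.(0 + 0) | (0 + 0 + (0 + 0 + 0)) | —a→ p8
  p6 = (0 + 0) | d.c.(0 + 0 + (0 + 0 + 0)) | —d→ p9
  p7 = d.(0 + 0) | c.(0 + 0 + (0 + 0 + 0)) | —c→ p10, —d→ p9
  p8 = a.d.(0 + 0) | (0 + 0 + (0 + 0 + 0)) | —a→ p10
  p9 = (0 + 0) | c.(0 + 0 + (0 + 0 + 0)) | —c→ p11
  p10 = d.(0 + 0) | (0 + 0 + (0 + 0 + 0)) | —d→ p11
  p11 = (0 + 0) | (0 + 0 + (0 + 0 + 0)) | ∅
Reachable graph of Q (12 states):
  q0 = a.a.d.(0 + 0) | d.c.(0 + 0 + (0 + 0)) | —a→ q1, —d→ q2
  q1 = a.d.(0 + 0) | d.c.(0 + 0 + (0 + 0)) | —a→ q3, —d→ q4
  q2 = a.a.d.(0 + 0) | c.(0 + 0 + (0 + 0)) | —a→ q4, —c→ q5
  q3 = d.(0 + 0) | d.c.(0 + 0 + (0 + 0)) | —d→ q6, —d→ q7
  q4 = a.d.(0 + 0) | c.(0 + 0 + (0 + 0)) | —a→ q7, —c→ q8
  q5 = a.a.d.(0 + 0) | (0 + 0 + (0 + 0)) | —a→ q8
  q6 = (0 + 0) | d.c.(0 + 0 + (0 + 0)) | —d→ q9
  q7 = d.(0 + 0) | c.(0 + 0 + (0 + 0)) | —c→ q10, —d→ q9
  q8 = a.d.(0 + 0) | (0 + 0 + (0 + 0)) | —a→ q10
  q9 = (0 + 0) | c.(0 + 0 + (0 + 0)) | —c→ q11
  q10 = d.(0 + 0) | (0 + 0 + (0 + 0)) | —d→ q11
  q11 = (0 + 0) | (0 + 0 + (0 + 0)) | ∅
Coarsest stable partition (strong bisimilarity classes):
  B0 = {p0, q0}
  B1 = {p1, q1}
  B2 = {p4, q4}
  B3 = {p8, q8}
  B4 = {p10, q10}
  B5 = {p11, q11}
  B6 = {p7, q7}
  B7 = {p9, q9}
  B8 = {p3, q3}
  B9 = {p6, q6}
  B10 = {p2, q2}
  B11 = {p5, q5}
p0 ∈ B0, q0 ∈ B0 → same block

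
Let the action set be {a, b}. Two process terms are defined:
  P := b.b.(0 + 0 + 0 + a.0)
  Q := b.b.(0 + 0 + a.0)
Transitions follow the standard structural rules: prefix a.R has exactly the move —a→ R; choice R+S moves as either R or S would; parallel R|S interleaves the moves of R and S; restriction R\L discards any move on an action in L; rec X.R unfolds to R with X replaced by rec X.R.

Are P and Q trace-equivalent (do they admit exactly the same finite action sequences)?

P's transition system — 4 states:
  u0 = b.b.(0 + 0 + 0 + a.0) has moves -b-> u1
  u1 = b.(0 + 0 + 0 + a.0) has moves -b-> u2
  u2 = 0 + 0 + 0 + a.0 has moves -a-> u3
  u3 = 0 has moves ·
Q's transition system — 4 states:
  v0 = b.b.(0 + 0 + a.0) has moves -b-> v1
  v1 = b.(0 + 0 + a.0) has moves -b-> v2
  v2 = 0 + 0 + a.0 has moves -a-> v3
  v3 = 0 has moves ·
Bisimilarity quotient blocks:
  B0 = {u0, v0}
  B1 = {u1, v1}
  B2 = {u2, v2}
  B3 = {u3, v3}
u0 ∈ B0, v0 ∈ B0 → same block
Bisimilar ⇒ trace-equivalent.

traces(P) = traces(Q)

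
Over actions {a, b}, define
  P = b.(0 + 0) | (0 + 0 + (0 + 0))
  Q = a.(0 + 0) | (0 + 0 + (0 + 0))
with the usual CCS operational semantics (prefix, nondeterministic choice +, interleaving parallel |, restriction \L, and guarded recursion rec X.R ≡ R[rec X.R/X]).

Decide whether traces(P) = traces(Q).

Reachable graph of P (2 states):
  s0 = b.(0 + 0) | (0 + 0 + (0 + 0)) | --b--▸ s1
  s1 = (0 + 0) | (0 + 0 + (0 + 0)) | (no moves)
Reachable graph of Q (2 states):
  t0 = a.(0 + 0) | (0 + 0 + (0 + 0)) | --a--▸ t1
  t1 = (0 + 0) | (0 + 0 + (0 + 0)) | (no moves)
Run σ = ⟨b⟩ on P: start {s0}
  after b @ step 1: {s1}
  ✓ P
Run σ = ⟨b⟩ on Q: start {t0}
  after b @ step 1: no successor for Q

trace-distinct — witness ⟨b⟩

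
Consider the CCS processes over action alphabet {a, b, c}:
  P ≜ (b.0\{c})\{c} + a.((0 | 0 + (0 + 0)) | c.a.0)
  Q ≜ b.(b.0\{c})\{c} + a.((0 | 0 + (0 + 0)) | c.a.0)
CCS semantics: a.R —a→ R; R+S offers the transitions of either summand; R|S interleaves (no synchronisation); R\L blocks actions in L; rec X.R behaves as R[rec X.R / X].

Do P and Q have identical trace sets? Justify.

LTS(P): 5 reachable states
  s0 = (b.0\{c})\{c} + a.((0 | 0 + (0 + 0)) | c.a.0) ⊢ =a=> s1, =b=> s2
  s1 = (0 | 0 + (0 + 0)) | c.a.0 ⊢ =c=> s3
  s2 = 0\{c}\{c} ⊢ ∅
  s3 = (0 | 0 + (0 + 0)) | a.0 ⊢ =a=> s4
  s4 = (0 | 0 + (0 + 0)) | 0 ⊢ ∅
LTS(Q): 6 reachable states
  t0 = b.(b.0\{c})\{c} + a.((0 | 0 + (0 + 0)) | c.a.0) ⊢ =a=> t1, =b=> t2
  t1 = (0 | 0 + (0 + 0)) | c.a.0 ⊢ =c=> t3
  t2 = (b.0\{c})\{c} ⊢ =b=> t4
  t3 = (0 | 0 + (0 + 0)) | a.0 ⊢ =a=> t5
  t4 = 0\{c}\{c} ⊢ ∅
  t5 = (0 | 0 + (0 + 0)) | 0 ⊢ ∅
Trace ⟨bb⟩ through Q, begin at {t0}:
  after b @ step 1: {t2}
  after b @ step 2: {t4}
  Q completes σ.
Trace ⟨bb⟩ through P, begin at {s0}:
  after b @ step 1: {s2}
  after b @ step 2: no successor for P

NO — witness ⟨bb⟩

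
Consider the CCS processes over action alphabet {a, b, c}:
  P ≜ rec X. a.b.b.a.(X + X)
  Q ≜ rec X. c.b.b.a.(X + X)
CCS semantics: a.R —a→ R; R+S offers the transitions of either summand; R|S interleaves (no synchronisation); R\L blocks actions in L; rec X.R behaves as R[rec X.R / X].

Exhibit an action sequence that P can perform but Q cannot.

LTS(P): 5 reachable states
  p0 = rec X. a.b.b.a.(X + X) has moves --a--▸ p1
  p1 = b.b.a.((rec X. a.b.b.a.(X + X)) + (rec X. a.b.b.a.(X + X))) has moves --b--▸ p2
  p2 = b.a.((rec X. a.b.b.a.(X + X)) + (rec X. a.b.b.a.(X + X))) has moves --b--▸ p3
  p3 = a.((rec X. a.b.b.a.(X + X)) + (rec X. a.b.b.a.(X + X))) has moves --a--▸ p4
  p4 = (rec X. a.b.b.a.(X + X)) + (rec X. a.b.b.a.(X + X)) has moves --a--▸ p1
LTS(Q): 5 reachable states
  q0 = rec X. c.b.b.a.(X + X) has moves --c--▸ q1
  q1 = b.b.a.((rec X. c.b.b.a.(X + X)) + (rec X. c.b.b.a.(X + X))) has moves --b--▸ q2
  q2 = b.a.((rec X. c.b.b.a.(X + X)) + (rec X. c.b.b.a.(X + X))) has moves --b--▸ q3
  q3 = a.((rec X. c.b.b.a.(X + X)) + (rec X. c.b.b.a.(X + X))) has moves --a--▸ q4
  q4 = (rec X. c.b.b.a.(X + X)) + (rec X. c.b.b.a.(X + X)) has moves --c--▸ q1
Trace ⟨a⟩ through P, begin at {p0}:
  step 1 (a): {p1}
  ✓ P
Trace ⟨a⟩ through Q, begin at {q0}:
  step 1 (a): no successor for Q

a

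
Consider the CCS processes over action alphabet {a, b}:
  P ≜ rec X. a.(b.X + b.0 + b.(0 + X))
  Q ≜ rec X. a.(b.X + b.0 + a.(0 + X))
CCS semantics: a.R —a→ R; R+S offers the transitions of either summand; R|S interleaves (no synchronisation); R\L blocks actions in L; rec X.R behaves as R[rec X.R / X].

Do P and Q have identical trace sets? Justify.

LTS(P): 4 reachable states
  p0 = rec X. a.(b.X + b.0 + b.(0 + X)) has moves =a=> p1
  p1 = b.(rec X. a.(b.X + b.0 + b.(0 + X))) + b.0 + b.(0 + (rec X. a.(b.X + b.0 + b.(0 + X)))) has moves =b=> p0, =b=> p2, =b=> p3
  p2 = 0 has moves ·
  p3 = 0 + (rec X. a.(b.X + b.0 + b.(0 + X))) has moves =a=> p1
LTS(Q): 4 reachable states
  q0 = rec X. a.(b.X + b.0 + a.(0 + X)) has moves =a=> q1
  q1 = b.(rec X. a.(b.X + b.0 + a.(0 + X))) + b.0 + a.(0 + (rec X. a.(b.X + b.0 + a.(0 + X)))) has moves =a=> q2, =b=> q0, =b=> q3
  q2 = 0 + (rec X. a.(b.X + b.0 + a.(0 + X))) has moves =a=> q1
  q3 = 0 has moves ·
Run σ = ⟨aa⟩ on Q: start {q0}
  [1] a ⇒ {q1}
  [2] a ⇒ {q2}
  — Q admits the full trace.
Run σ = ⟨aa⟩ on P: start {p0}
  [1] a ⇒ {p1}
  [2] a ⇒ no successor for P

traces(P) ≠ traces(Q) — witness ⟨aa⟩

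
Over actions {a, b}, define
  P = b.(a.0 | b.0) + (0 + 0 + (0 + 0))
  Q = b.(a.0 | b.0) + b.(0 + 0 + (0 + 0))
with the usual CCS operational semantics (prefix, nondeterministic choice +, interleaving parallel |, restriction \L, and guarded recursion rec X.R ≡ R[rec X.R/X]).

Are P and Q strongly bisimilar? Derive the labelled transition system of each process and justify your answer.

not bisimilar

P's transition system — 5 states:
  m0 = b.(a.0 | b.0) + (0 + 0 + (0 + 0)) → --b--▸ m1
  m1 = a.0 | b.0 → --a--▸ m2, --b--▸ m3
  m2 = 0 | b.0 → --b--▸ m4
  m3 = a.0 | 0 → --a--▸ m4
  m4 = 0 | 0 → ·
Q's transition system — 6 states:
  n0 = b.(a.0 | b.0) + b.(0 + 0 + (0 + 0)) → --b--▸ n1, --b--▸ n2
  n1 = 0 + 0 + (0 + 0) → ·
  n2 = a.0 | b.0 → --a--▸ n3, --b--▸ n4
  n3 = 0 | b.0 → --b--▸ n5
  n4 = a.0 | 0 → --a--▸ n5
  n5 = 0 | 0 → ·
Coarsest stable partition (strong bisimilarity classes):
  B0 = {m0}
  B1 = {m1, n2}
  B2 = {m2, n3}
  B3 = {m4, n1, n5}
  B4 = {m3, n4}
  B5 = {n0}
m0 ∈ B0, n0 ∈ B5 → different blocks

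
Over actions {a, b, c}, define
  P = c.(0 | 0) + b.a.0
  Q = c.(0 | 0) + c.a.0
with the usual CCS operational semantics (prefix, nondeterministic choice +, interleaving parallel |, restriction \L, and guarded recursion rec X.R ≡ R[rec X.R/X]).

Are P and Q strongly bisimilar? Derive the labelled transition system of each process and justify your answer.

P's transition system — 4 states:
  m0 = c.(0 | 0) + b.a.0 :: =b=> m1, =c=> m2
  m1 = a.0 :: =a=> m3
  m2 = 0 | 0 :: deadlocked
  m3 = 0 :: deadlocked
Q's transition system — 4 states:
  n0 = c.(0 | 0) + c.a.0 :: =c=> n1, =c=> n2
  n1 = 0 | 0 :: deadlocked
  n2 = a.0 :: =a=> n3
  n3 = 0 :: deadlocked
Bisimilarity quotient blocks:
  B0 = {m0}
  B1 = {m1, n2}
  B2 = {m2, m3, n1, n3}
  B3 = {n0}
m0 ∈ B0, n0 ∈ B3 → different blocks

not bisimilar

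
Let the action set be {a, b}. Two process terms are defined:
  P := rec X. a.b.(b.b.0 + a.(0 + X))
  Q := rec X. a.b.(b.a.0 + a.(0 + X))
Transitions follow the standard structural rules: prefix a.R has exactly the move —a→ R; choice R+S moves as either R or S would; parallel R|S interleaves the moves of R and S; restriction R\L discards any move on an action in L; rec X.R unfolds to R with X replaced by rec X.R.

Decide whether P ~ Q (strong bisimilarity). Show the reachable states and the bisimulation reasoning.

P ≁ Q

Reachable graph of P (6 states):
  p0 = rec X. a.b.(b.b.0 + a.(0 + X)) ⊢ —a→ p1
  p1 = b.(b.b.0 + a.(0 + (rec X. a.b.(b.b.0 + a.(0 + X))))) ⊢ —b→ p2
  p2 = b.b.0 + a.(0 + (rec X. a.b.(b.b.0 + a.(0 + X)))) ⊢ —a→ p3, —b→ p4
  p3 = 0 + (rec X. a.b.(b.b.0 + a.(0 + X))) ⊢ —a→ p1
  p4 = b.0 ⊢ —b→ p5
  p5 = 0 ⊢ ∅
Reachable graph of Q (6 states):
  q0 = rec X. a.b.(b.a.0 + a.(0 + X)) ⊢ —a→ q1
  q1 = b.(b.a.0 + a.(0 + (rec X. a.b.(b.a.0 + a.(0 + X))))) ⊢ —b→ q2
  q2 = b.a.0 + a.(0 + (rec X. a.b.(b.a.0 + a.(0 + X)))) ⊢ —a→ q3, —b→ q4
  q3 = 0 + (rec X. a.b.(b.a.0 + a.(0 + X))) ⊢ —a→ q1
  q4 = a.0 ⊢ —a→ q5
  q5 = 0 ⊢ ∅
Coarsest stable partition (strong bisimilarity classes):
  B0 = {p0, p3}
  B1 = {p1}
  B2 = {p2}
  B3 = {p4}
  B4 = {p5, q5}
  B5 = {q0, q3}
  B6 = {q1}
  B7 = {q2}
  B8 = {q4}
p0 ∈ B0, q0 ∈ B5 → different blocks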